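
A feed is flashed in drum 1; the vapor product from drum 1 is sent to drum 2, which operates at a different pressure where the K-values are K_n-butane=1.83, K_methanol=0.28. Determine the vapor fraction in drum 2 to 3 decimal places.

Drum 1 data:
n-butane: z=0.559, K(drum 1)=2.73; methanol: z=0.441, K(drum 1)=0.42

Drum 1:
Rachford–Rice: g(ψ₁) = Σ zᵢ(Kᵢ−1)/(1+ψ₁(Kᵢ−1)) = 0.
Check two-phase: ΣzᵢKᵢ = 1.711 > 1 and Σzᵢ/Kᵢ = 1.255 > 1, so g(0) = 0.711 > 0 and g(1) = -0.255 < 0.
Binary case is linear: z₁(K₁−1)(1+ψ₁(K₂−1)) + z₂(K₂−1)(1+ψ₁(K₁−1)) = 0
⇒ ψ₁ = [z₁(K₁−1)+z₂(K₂−1)] / [−(K₁−1)(K₂−1)] = 0.7113/1.0034 = 0.709
Drum-1 compositions:
  n-butane: x = 0.251, y = 0.685
  methanol: x = 0.749, y = 0.315
Drum-2 feed = drum-1 vapor: z₂ = (0.6855, 0.3145).
Drum 2:
Material balance + equilibrium reduce to Σ zᵢ(Kᵢ−1)/(1+ψ₂(Kᵢ−1)) = 0.
Check two-phase: ΣzᵢKᵢ = 1.342 > 1 and Σzᵢ/Kᵢ = 1.498 > 1, so g(0) = 0.342 > 0 and g(1) = -0.498 < 0.
Binary case is linear: z₁(K₁−1)(1+ψ₂(K₂−1)) + z₂(K₂−1)(1+ψ₂(K₁−1)) = 0
⇒ ψ₂ = [z₁(K₁−1)+z₂(K₂−1)] / [−(K₁−1)(K₂−1)] = 0.3425/0.5976 = 0.573
  n-butane: x = 0.465, y = 0.850
  methanol: x = 0.535, y = 0.150

V/F (drum 2) = 0.573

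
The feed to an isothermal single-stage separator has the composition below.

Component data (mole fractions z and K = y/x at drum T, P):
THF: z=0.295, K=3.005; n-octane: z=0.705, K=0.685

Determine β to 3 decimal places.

Material balance + equilibrium reduce to Σ zᵢ(Kᵢ−1)/(1+β(Kᵢ−1)) = 0.
g(0) = ΣzᵢKᵢ − 1 = 0.369 and g(1) = 1 − Σzᵢ/Kᵢ = -0.127, so a root lies in (0, 1).
Iterate (Newton) starting at β = 0.5:
  β = 0.500: g = 0.0318, g' = -0.394 → β = 0.581
  β = 0.581: g = 0.0015, g' = -0.358 → β = 0.585
Converged at β = 0.585.

β = 0.585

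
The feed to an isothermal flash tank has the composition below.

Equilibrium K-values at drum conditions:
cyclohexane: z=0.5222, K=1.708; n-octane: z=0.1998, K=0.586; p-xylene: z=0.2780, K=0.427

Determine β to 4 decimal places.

β = 0.3509

Material balance + equilibrium reduce to Σ zᵢ(Kᵢ−1)/(1+β(Kᵢ−1)) = 0.
Feasibility: ΣzᵢKᵢ = 1.1277, Σzᵢ/Kᵢ = 1.2977 — both > 1, two phases present.
Iterate (Newton) starting at β = 0.5:
  β = 0.5000: g = -0.05451, g' = -0.3765 → β = 0.3552
  β = 0.3552: g = -0.00156, g' = -0.3581 → β = 0.3509
Converged at β = 0.3509.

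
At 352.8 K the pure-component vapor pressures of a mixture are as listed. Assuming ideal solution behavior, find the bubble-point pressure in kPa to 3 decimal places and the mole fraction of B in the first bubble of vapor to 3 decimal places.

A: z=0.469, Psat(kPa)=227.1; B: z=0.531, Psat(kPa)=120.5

At the bubble point ψ → 0, so ΣzᵢKᵢ = 1 with Kᵢ = Pᵢˢᵃᵗ/P ⇒ P = ΣzᵢPᵢˢᵃᵗ.
P = 0.469·227.1 + 0.531·120.5 = 170.495 kPa
yᵢ = zᵢPᵢˢᵃᵗ/P ⇒ y_B = 0.531·120.5/170.495 = 0.375

Pbub = 170.495 kPa, y_B = 0.375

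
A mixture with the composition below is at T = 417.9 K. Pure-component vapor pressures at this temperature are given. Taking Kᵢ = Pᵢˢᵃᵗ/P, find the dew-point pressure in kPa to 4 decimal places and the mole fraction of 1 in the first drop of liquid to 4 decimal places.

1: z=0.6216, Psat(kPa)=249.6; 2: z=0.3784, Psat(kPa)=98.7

At the dew point ψ → 1, so Σzᵢ/Kᵢ = 1 with Kᵢ = Pᵢˢᵃᵗ/P ⇒ 1/P = Σzᵢ/Pᵢˢᵃᵗ.
1/P = 0.6216/249.6 + 0.3784/98.7 = 0.0063242 ⇒ P = 158.1222 kPa
xᵢ = zᵢP/Pᵢˢᵃᵗ ⇒ x_1 = 0.6216·158.1222/249.6 = 0.3938

Pdew = 158.1222 kPa, x_1 = 0.3938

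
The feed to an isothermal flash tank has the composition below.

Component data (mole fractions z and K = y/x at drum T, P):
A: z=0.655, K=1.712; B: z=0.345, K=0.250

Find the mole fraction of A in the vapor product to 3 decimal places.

Rachford–Rice: g(β) = Σ zᵢ(Kᵢ−1)/(1+β(Kᵢ−1)) = 0.
Feasibility: ΣzᵢKᵢ = 1.208, Σzᵢ/Kᵢ = 1.763 — both > 1, two phases present.
Binary case is linear: z₁(K₁−1)(1+β(K₂−1)) + z₂(K₂−1)(1+β(K₁−1)) = 0
⇒ β = [z₁(K₁−1)+z₂(K₂−1)] / [−(K₁−1)(K₂−1)] = 0.2076/0.5340 = 0.389
Compositions from xᵢ = zᵢ/(1+β(Kᵢ−1)), yᵢ = Kᵢxᵢ:
  A: x = 0.513, y = 0.878
  B: x = 0.487, y = 0.122

y_A = 0.878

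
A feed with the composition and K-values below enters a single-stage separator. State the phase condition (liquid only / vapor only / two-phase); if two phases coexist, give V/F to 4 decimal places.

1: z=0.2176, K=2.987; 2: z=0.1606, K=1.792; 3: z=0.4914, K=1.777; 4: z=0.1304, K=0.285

ΣzᵢKᵢ = 1.8481; Σzᵢ/Kᵢ = 0.8965.
Since Σzᵢ/Kᵢ < 1 the mixture is above its dew point — single vapor phase.

vapor only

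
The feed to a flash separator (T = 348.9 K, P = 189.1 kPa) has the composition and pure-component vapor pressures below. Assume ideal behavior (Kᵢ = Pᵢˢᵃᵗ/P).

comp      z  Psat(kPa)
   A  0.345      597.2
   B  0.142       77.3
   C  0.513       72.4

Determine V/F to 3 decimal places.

V/F = 0.261

Raoult's law: Kᵢ = Pᵢˢᵃᵗ/P = Pᵢˢᵃᵗ/189.1.
  K_A = 597.2/189.1 = 3.15812, K_B = 77.3/189.1 = 0.40878, K_C = 72.4/189.1 = 0.38287
Material balance + equilibrium reduce to Σ zᵢ(Kᵢ−1)/(1+V/F(Kᵢ−1)) = 0.
Feasibility: ΣzᵢKᵢ = 1.344, Σzᵢ/Kᵢ = 1.797 — both > 1, two phases present.
Newton–Raphson from V/F = 0.5:
  V/F = 0.500: g = -0.2189, g' = -0.880 → V/F = 0.251
  V/F = 0.251: g = 0.0094, g' = -1.018 → V/F = 0.261
Converged at V/F = 0.261.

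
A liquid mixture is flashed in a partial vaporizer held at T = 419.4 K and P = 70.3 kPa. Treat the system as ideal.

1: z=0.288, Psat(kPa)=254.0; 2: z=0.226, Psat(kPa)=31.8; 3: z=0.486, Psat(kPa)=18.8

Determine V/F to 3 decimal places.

V/F = 0.154

Raoult's law: Kᵢ = Pᵢˢᵃᵗ/P = Pᵢˢᵃᵗ/70.3.
  K_1 = 254.0/70.3 = 3.61309, K_2 = 31.8/70.3 = 0.45235, K_3 = 18.8/70.3 = 0.26743
Rachford–Rice: g(V/F) = Σ zᵢ(Kᵢ−1)/(1+V/F(Kᵢ−1)) = 0.
Check two-phase: ΣzᵢKᵢ = 1.273 > 1 and Σzᵢ/Kᵢ = 2.397 > 1, so g(0) = 0.273 > 0 and g(1) = -1.397 < 0.
Iterate (Newton) starting at V/F = 0.57:
  V/F = 0.570: g = -0.4889, g' = -1.229 → V/F = 0.172
  V/F = 0.172: g = -0.0252, g' = -1.359 → V/F = 0.154
Converged at V/F = 0.154.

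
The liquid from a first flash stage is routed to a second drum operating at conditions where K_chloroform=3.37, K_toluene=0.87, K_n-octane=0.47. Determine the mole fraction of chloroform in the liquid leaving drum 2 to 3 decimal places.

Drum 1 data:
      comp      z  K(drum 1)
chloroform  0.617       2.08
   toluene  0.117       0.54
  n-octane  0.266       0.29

x_chloroform (drum 2) = 0.159

Drum 1:
Rachford–Rice: g(ψ₁) = Σ zᵢ(Kᵢ−1)/(1+ψ₁(Kᵢ−1)) = 0.
g(0) = ΣzᵢKᵢ − 1 = 0.424 and g(1) = 1 − Σzᵢ/Kᵢ = -0.431, so a root lies in (0, 1).
Iterate (Newton) starting at ψ₁ = 0.62:
  ψ₁ = 0.620: g = -0.0136, g' = -0.735 → ψ₁ = 0.602
  ψ₁ = 0.602: g = -0.0001, g' = -0.720 → ψ₁ = 0.601
Converged at ψ₁ = 0.601.
Drum-1 compositions:
  chloroform: x = 0.374, y = 0.778
  toluene: x = 0.162, y = 0.087
  n-octane: x = 0.464, y = 0.135
Drum-2 feed = drum-1 liquid: z₂ = (0.3741, 0.1617, 0.4642).
Drum 2:
Rachford–Rice: g(ψ₂) = Σ zᵢ(Kᵢ−1)/(1+ψ₂(Kᵢ−1)) = 0.
Check two-phase: ΣzᵢKᵢ = 1.619 > 1 and Σzᵢ/Kᵢ = 1.285 > 1, so g(0) = 0.619 > 0 and g(1) = -0.285 < 0.
Newton iteration, ψ₂⁰ = 0.5:
  ψ₂ = 0.500: g = 0.0485, g' = -0.685 → ψ₂ = 0.571
  ψ₂ = 0.571: g = 0.0013, g' = -0.651 → ψ₂ = 0.573
Converged at ψ₂ = 0.573.
  chloroform: x = 0.159, y = 0.535
  toluene: x = 0.175, y = 0.152
  n-octane: x = 0.667, y = 0.313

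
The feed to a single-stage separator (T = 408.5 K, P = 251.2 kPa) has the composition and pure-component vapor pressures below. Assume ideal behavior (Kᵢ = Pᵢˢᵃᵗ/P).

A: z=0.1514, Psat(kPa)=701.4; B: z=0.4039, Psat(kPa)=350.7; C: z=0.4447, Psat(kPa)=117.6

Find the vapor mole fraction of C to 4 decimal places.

y_C = 0.2626

Raoult's law: Kᵢ = Pᵢˢᵃᵗ/P = Pᵢˢᵃᵗ/251.2.
  K_A = 701.4/251.2 = 2.792197, K_B = 350.7/251.2 = 1.396099, K_C = 117.6/251.2 = 0.468153
Material balance + equilibrium reduce to Σ zᵢ(Kᵢ−1)/(1+β(Kᵢ−1)) = 0.
Check two-phase: ΣzᵢKᵢ = 1.1948 > 1 and Σzᵢ/Kᵢ = 1.2934 > 1, so g(0) = 0.1948 > 0 and g(1) = -0.2934 < 0.
Newton iteration, β⁰ = 0.5:
  β = 0.5000: g = -0.04555, g' = -0.4128 → β = 0.3897
Converged at β = 0.3897.
Compositions from xᵢ = zᵢ/(1+β(Kᵢ−1)), yᵢ = Kᵢxᵢ:
  A: x = 0.0891, y = 0.2489
  B: x = 0.3499, y = 0.4885
  C: x = 0.5610, y = 0.2626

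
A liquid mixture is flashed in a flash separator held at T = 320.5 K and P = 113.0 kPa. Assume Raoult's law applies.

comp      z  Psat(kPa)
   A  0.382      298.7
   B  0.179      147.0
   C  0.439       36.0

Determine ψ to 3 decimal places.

ψ = 0.420

Raoult's law: Kᵢ = Pᵢˢᵃᵗ/P = Pᵢˢᵃᵗ/113.0.
  K_A = 298.7/113.0 = 2.64336, K_B = 147.0/113.0 = 1.30088, K_C = 36.0/113.0 = 0.31858
Newton–Raphson from ψ = 0.32:
  ψ = 0.320: g = 0.0780, g' = -0.790 → ψ = 0.419
  ψ = 0.419: g = 0.0011, g' = -0.774 → ψ = 0.420
Converged at ψ = 0.420.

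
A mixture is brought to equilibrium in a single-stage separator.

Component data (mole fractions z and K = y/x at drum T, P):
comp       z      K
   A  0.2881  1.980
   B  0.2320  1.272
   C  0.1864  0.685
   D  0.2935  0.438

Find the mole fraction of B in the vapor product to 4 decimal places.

y_B = 0.2701

Rachford–Rice: g(ψ) = Σ zᵢ(Kᵢ−1)/(1+ψ(Kᵢ−1)) = 0.
g(0) = ΣzᵢKᵢ − 1 = 0.1218 and g(1) = 1 − Σzᵢ/Kᵢ = -0.2701, so a root lies in (0, 1).
Newton–Raphson from ψ = 0.5:
  ψ = 0.5000: g = -0.05407, g' = -0.3433 → ψ = 0.3425
  ψ = 0.3425: g = -0.00097, g' = -0.3349 → ψ = 0.3396
Converged at ψ = 0.3396.
Compositions from xᵢ = zᵢ/(1+ψ(Kᵢ−1)), yᵢ = Kᵢxᵢ:
  A: x = 0.2162, y = 0.4280
  B: x = 0.2124, y = 0.2701
  C: x = 0.2087, y = 0.1430
  D: x = 0.3627, y = 0.1589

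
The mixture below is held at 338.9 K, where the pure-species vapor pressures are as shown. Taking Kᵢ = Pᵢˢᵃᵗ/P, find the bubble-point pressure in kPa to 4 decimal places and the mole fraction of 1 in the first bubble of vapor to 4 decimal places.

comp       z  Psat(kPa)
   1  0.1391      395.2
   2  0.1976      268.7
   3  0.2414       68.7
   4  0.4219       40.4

Pbub = 141.6964 kPa, y_1 = 0.3880

At the bubble point ψ → 0, so ΣzᵢKᵢ = 1 with Kᵢ = Pᵢˢᵃᵗ/P ⇒ P = ΣzᵢPᵢˢᵃᵗ.
P = 0.1391·395.2 + 0.1976·268.7 + 0.2414·68.7 + 0.4219·40.4 = 141.6964 kPa
yᵢ = zᵢPᵢˢᵃᵗ/P ⇒ y_1 = 0.1391·395.2/141.6964 = 0.3880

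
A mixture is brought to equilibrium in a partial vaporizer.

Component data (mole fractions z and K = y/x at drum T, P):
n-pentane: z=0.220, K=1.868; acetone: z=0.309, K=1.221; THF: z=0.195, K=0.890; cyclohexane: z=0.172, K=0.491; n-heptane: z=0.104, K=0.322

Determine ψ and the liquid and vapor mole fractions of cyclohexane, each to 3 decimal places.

ψ = 0.306, x_cyclohexane = 0.204, y_cyclohexane = 0.100

Let ψ = V/F and solve Σ zᵢ(Kᵢ−1)/(1+ψ(Kᵢ−1)) = 0.
Feasibility: ΣzᵢKᵢ = 1.080, Σzᵢ/Kᵢ = 1.263 — both > 1, two phases present.
Newton iteration, ψ⁰ = 0.64:
  ψ = 0.640: g = -0.0949, g' = -0.330 → ψ = 0.352
  ψ = 0.352: g = -0.0121, g' = -0.261 → ψ = 0.306
Converged at ψ = 0.306.
Compositions from xᵢ = zᵢ/(1+ψ(Kᵢ−1)), yᵢ = Kᵢxᵢ:
  n-pentane: x = 0.174, y = 0.325
  acetone: x = 0.289, y = 0.353
  THF: x = 0.202, y = 0.180
  cyclohexane: x = 0.204, y = 0.100
  n-heptane: x = 0.131, y = 0.042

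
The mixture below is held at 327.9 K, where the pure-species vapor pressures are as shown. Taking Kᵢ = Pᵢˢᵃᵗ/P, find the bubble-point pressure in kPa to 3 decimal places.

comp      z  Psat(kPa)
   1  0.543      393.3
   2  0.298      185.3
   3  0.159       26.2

Pbub = 272.947 kPa

At the bubble point ψ → 0, so ΣzᵢKᵢ = 1 with Kᵢ = Pᵢˢᵃᵗ/P ⇒ P = ΣzᵢPᵢˢᵃᵗ.
P = 0.543·393.3 + 0.298·185.3 + 0.159·26.2 = 272.947 kPa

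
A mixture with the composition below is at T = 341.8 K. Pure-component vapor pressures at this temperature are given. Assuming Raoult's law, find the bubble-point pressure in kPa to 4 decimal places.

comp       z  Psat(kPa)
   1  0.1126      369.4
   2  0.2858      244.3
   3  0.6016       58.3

Pbub = 146.4887 kPa

At the bubble point ψ → 0, so ΣzᵢKᵢ = 1 with Kᵢ = Pᵢˢᵃᵗ/P ⇒ P = ΣzᵢPᵢˢᵃᵗ.
P = 0.1126·369.4 + 0.2858·244.3 + 0.6016·58.3 = 146.4887 kPa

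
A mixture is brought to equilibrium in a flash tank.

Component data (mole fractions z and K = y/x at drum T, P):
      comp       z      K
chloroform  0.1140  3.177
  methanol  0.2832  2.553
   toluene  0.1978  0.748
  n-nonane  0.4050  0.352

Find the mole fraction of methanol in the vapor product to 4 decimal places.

Iterate (Newton) starting at V/F = 0.5:
  V/F = 0.5000: g = -0.07885, g' = -0.7289 → V/F = 0.3918
  V/F = 0.3918: g = 0.00031, g' = -0.7423 → V/F = 0.3922
Converged at V/F = 0.3922.
Compositions from xᵢ = zᵢ/(1+V/F(Kᵢ−1)), yᵢ = Kᵢxᵢ:
  chloroform: x = 0.0615, y = 0.1954
  methanol: x = 0.1760, y = 0.4493
  toluene: x = 0.2195, y = 0.1642
  n-nonane: x = 0.5430, y = 0.1911

y_methanol = 0.4493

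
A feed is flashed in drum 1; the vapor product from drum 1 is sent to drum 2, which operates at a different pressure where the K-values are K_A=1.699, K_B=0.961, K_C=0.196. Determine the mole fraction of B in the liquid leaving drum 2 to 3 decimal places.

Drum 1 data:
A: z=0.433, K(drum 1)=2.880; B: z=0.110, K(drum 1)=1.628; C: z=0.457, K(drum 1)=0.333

x_B (drum 2) = 0.138

Drum 1:
Iterate (Newton) starting at ψ₁ = 0.5:
  ψ₁ = 0.500: g = 0.0148, g' = -0.889 → ψ₁ = 0.517
Converged at ψ₁ = 0.517.
Drum-1 compositions:
  A: x = 0.220, y = 0.633
  B: x = 0.083, y = 0.135
  C: x = 0.697, y = 0.232
Drum-2 feed = drum-1 vapor: z₂ = (0.6326, 0.1352, 0.2322).
Drum 2:
Iterate (Newton) starting at ψ₂ = 0.42:
  ψ₂ = 0.420: g = 0.0546, g' = -0.527 → ψ₂ = 0.524
  ψ₂ = 0.524: g = -0.0041, g' = -0.614 → ψ₂ = 0.517
Converged at ψ₂ = 0.517.
  A: x = 0.465, y = 0.790
  B: x = 0.138, y = 0.133
  C: x = 0.397, y = 0.078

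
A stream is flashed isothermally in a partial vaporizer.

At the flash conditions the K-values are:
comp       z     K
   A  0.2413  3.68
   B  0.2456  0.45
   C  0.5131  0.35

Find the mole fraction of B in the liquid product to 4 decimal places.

x_B = 0.2610

Material balance + equilibrium reduce to Σ zᵢ(Kᵢ−1)/(1+ψ(Kᵢ−1)) = 0.
g(0) = ΣzᵢKᵢ − 1 = 0.1781 and g(1) = 1 − Σzᵢ/Kᵢ = -1.0773, so a root lies in (0, 1).
Iterate (Newton) starting at ψ = 0.5:
  ψ = 0.5000: g = -0.40405, g' = -0.9337 → ψ = 0.0672
  ψ = 0.0672: g = 0.05892, g' = -1.5615 → ψ = 0.1050
  ψ = 0.1050: g = 0.00340, g' = -1.3890 → ψ = 0.1074
Converged at ψ = 0.1074.
Compositions from xᵢ = zᵢ/(1+ψ(Kᵢ−1)), yᵢ = Kᵢxᵢ:
  A: x = 0.1874, y = 0.6895
  B: x = 0.2610, y = 0.1175
  C: x = 0.5516, y = 0.1931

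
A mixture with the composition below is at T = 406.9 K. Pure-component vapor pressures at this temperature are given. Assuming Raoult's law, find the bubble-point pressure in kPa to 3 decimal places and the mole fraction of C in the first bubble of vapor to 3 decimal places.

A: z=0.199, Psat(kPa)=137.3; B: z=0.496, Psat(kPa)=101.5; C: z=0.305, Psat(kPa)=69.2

Pbub = 98.773 kPa, y_C = 0.214

At the bubble point ψ → 0, so ΣzᵢKᵢ = 1 with Kᵢ = Pᵢˢᵃᵗ/P ⇒ P = ΣzᵢPᵢˢᵃᵗ.
P = 0.199·137.3 + 0.496·101.5 + 0.305·69.2 = 98.773 kPa
yᵢ = zᵢPᵢˢᵃᵗ/P ⇒ y_C = 0.305·69.2/98.773 = 0.214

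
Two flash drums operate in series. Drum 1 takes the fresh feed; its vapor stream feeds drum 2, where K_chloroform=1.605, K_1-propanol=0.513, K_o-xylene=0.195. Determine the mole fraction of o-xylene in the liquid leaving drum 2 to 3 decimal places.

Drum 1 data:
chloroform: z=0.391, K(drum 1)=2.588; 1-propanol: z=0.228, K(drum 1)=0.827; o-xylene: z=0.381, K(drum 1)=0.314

Drum 1:
Rachford–Rice: g(ψ₁) = Σ zᵢ(Kᵢ−1)/(1+ψ₁(Kᵢ−1)) = 0.
Feasibility: ΣzᵢKᵢ = 1.320, Σzᵢ/Kᵢ = 1.640 — both > 1, two phases present.
Iterate (Newton) starting at ψ₁ = 0.33:
  ψ₁ = 0.330: g = 0.0277, g' = -0.732 → ψ₁ = 0.368
Converged at ψ₁ = 0.368.
Drum-1 compositions:
  chloroform: x = 0.247, y = 0.639
  1-propanol: x = 0.244, y = 0.201
  o-xylene: x = 0.510, y = 0.160
Drum-2 feed = drum-1 vapor: z₂ = (0.6386, 0.2014, 0.1601).
Drum 2:
Newton iteration, ψ₂⁰ = 0.57:
  ψ₂ = 0.570: g = -0.0866, g' = -0.575 → ψ₂ = 0.419
  ψ₂ = 0.419: g = -0.0096, g' = -0.461 → ψ₂ = 0.398
Converged at ψ₂ = 0.398.
  chloroform: x = 0.515, y = 0.826
  1-propanol: x = 0.250, y = 0.128
  o-xylene: x = 0.236, y = 0.046

x_o-xylene (drum 2) = 0.236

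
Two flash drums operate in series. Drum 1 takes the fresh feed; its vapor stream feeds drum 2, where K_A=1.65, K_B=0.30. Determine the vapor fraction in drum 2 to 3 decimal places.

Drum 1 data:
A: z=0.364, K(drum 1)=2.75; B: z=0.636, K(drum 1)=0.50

V/F (drum 2) = 0.275

Drum 1:
Material balance + equilibrium reduce to Σ zᵢ(Kᵢ−1)/(1+ψ₁(Kᵢ−1)) = 0.
g(0) = ΣzᵢKᵢ − 1 = 0.319 and g(1) = 1 − Σzᵢ/Kᵢ = -0.404, so a root lies in (0, 1).
Newton–Raphson from ψ₁ = 0.5:
  ψ₁ = 0.500: g = -0.0843, g' = -0.600 → ψ₁ = 0.359
  ψ₁ = 0.359: g = 0.0033, g' = -0.656 → ψ₁ = 0.365
Converged at ψ₁ = 0.365.
Drum-1 compositions:
  A: x = 0.222, y = 0.611
  B: x = 0.778, y = 0.389
Drum-2 feed = drum-1 vapor: z₂ = (0.6111, 0.3889).
Drum 2:
Let ψ₂ = V/F and solve Σ zᵢ(Kᵢ−1)/(1+ψ₂(Kᵢ−1)) = 0.
g(0) = ΣzᵢKᵢ − 1 = 0.125 and g(1) = 1 − Σzᵢ/Kᵢ = -0.667, so a root lies in (0, 1).
Binary case is linear: z₁(K₁−1)(1+ψ₂(K₂−1)) + z₂(K₂−1)(1+ψ₂(K₁−1)) = 0
⇒ ψ₂ = [z₁(K₁−1)+z₂(K₂−1)] / [−(K₁−1)(K₂−1)] = 0.1250/0.4550 = 0.275
  A: x = 0.519, y = 0.856
  B: x = 0.481, y = 0.144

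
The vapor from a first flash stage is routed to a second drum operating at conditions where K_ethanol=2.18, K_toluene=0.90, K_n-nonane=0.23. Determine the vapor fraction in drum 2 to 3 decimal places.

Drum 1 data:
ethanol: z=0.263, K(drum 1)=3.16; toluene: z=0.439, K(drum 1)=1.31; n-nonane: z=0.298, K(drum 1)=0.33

V/F (drum 2) = 0.481

Drum 1:
Let ψ₁ = V/F and solve Σ zᵢ(Kᵢ−1)/(1+ψ₁(Kᵢ−1)) = 0.
g(0) = ΣzᵢKᵢ − 1 = 0.505 and g(1) = 1 − Σzᵢ/Kᵢ = -0.321, so a root lies in (0, 1).
Newton iteration, ψ₁⁰ = 0.42:
  ψ₁ = 0.420: g = 0.1404, g' = -0.629 → ψ₁ = 0.643
  ψ₁ = 0.643: g = 0.0004, g' = -0.657 → ψ₁ = 0.644
Converged at ψ₁ = 0.644.
Drum-1 compositions:
  ethanol: x = 0.110, y = 0.348
  toluene: x = 0.366, y = 0.479
  n-nonane: x = 0.524, y = 0.173
Drum-2 feed = drum-1 vapor: z₂ = (0.3477, 0.4794, 0.1729).
Drum 2:
Rachford–Rice: g(ψ₂) = Σ zᵢ(Kᵢ−1)/(1+ψ₂(Kᵢ−1)) = 0.
Check two-phase: ΣzᵢKᵢ = 1.229 > 1 and Σzᵢ/Kᵢ = 1.444 > 1, so g(0) = 0.229 > 0 and g(1) = -0.444 < 0.
Newton–Raphson from ψ₂ = 0.4:
  ψ₂ = 0.400: g = 0.0363, g' = -0.443 → ψ₂ = 0.482
  ψ₂ = 0.482: g = -0.0006, g' = -0.461 → ψ₂ = 0.481
Converged at ψ₂ = 0.481.
  ethanol: x = 0.222, y = 0.484
  toluene: x = 0.504, y = 0.453
  n-nonane: x = 0.275, y = 0.063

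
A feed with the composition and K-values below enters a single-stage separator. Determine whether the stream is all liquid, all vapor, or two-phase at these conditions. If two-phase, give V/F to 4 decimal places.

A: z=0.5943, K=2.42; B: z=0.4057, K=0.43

two-phase, V/F = 0.7569

ΣzᵢKᵢ = 1.6127; Σzᵢ/Kᵢ = 1.1891.
Both exceed 1, so a two-phase solution exists.
Rachford–Rice: g(ψ) = Σ zᵢ(Kᵢ−1)/(1+ψ(Kᵢ−1)) = 0.
Binary case is linear: z₁(K₁−1)(1+ψ(K₂−1)) + z₂(K₂−1)(1+ψ(K₁−1)) = 0
⇒ ψ = [z₁(K₁−1)+z₂(K₂−1)] / [−(K₁−1)(K₂−1)] = 0.61266/0.80940 = 0.7569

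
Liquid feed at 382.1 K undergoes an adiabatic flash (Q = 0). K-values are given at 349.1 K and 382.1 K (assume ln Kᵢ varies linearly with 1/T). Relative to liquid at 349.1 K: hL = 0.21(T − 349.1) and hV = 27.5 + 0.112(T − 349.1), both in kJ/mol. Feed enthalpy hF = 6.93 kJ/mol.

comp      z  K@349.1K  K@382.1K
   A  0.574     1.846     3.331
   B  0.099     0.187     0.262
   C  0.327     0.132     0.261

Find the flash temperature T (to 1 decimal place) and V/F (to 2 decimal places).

Adiabatic flash: solve Rachford–Rice at each trial T, then check hF = ψ·hV(T) + (1−ψ)·hL(T).
  T = 349.1 K: K = (1.846, 0.187, 0.132), RR gives ψ = 0.168, H_out = 4.607 kJ/mol
  T = 382.1 K: K = (3.331, 0.262, 0.261), RR gives ψ = 0.594, H_out = 21.349 kJ/mol
  T = 365.6 K: K = (2.513, 0.223, 0.188), RR gives ψ = 0.433, H_out = 14.665 kJ/mol
  T = 357.4 K: K = (2.164, 0.205, 0.159), RR gives ψ = 0.325, H_out = 10.408 kJ/mol
  T = 353.2 K: K = (1.998, 0.196, 0.145), RR gives ψ = 0.254, H_out = 7.736 kJ/mol
  T = 351.1 K: K = (1.919, 0.191, 0.138), RR gives ψ = 0.212, H_out = 6.212 kJ/mol
Linear interpolation between T = 351.1 (H_out = 6.212) and T = 353.2 (H_out = 7.736) on hF = 6.93 gives T ≈ 352.1 K, at which ψ = 0.23.

T = 352.1 K, V/F = 0.23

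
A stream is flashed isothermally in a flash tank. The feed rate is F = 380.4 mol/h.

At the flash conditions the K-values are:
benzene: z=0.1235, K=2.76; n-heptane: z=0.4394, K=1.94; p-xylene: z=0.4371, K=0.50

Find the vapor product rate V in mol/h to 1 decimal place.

Rachford–Rice: g(V/F) = Σ zᵢ(Kᵢ−1)/(1+V/F(Kᵢ−1)) = 0.
Feasibility: ΣzᵢKᵢ = 1.4118, Σzᵢ/Kᵢ = 1.1454 — both > 1, two phases present.
Iterate (Newton) starting at V/F = 0.51:
  V/F = 0.5100: g = 0.10038, g' = -0.4805 → V/F = 0.7189
  V/F = 0.7189: g = 0.00124, g' = -0.4791 → V/F = 0.7215
Converged at V/F = 0.7215.
Then V = V/F·F = 0.7215·380.4 = 274.5 mol/h and L = F − V = 105.9 mol/h.

V = 274.5 mol/h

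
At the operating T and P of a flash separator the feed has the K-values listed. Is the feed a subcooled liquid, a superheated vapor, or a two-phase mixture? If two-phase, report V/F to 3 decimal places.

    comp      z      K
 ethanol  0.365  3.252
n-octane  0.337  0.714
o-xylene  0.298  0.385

ΣzᵢKᵢ = 1.542; Σzᵢ/Kᵢ = 1.358.
Both exceed 1, so a two-phase solution exists.
Rachford–Rice: g(ψ) = Σ zᵢ(Kᵢ−1)/(1+ψ(Kᵢ−1)) = 0.
Iterate (Newton) starting at ψ = 0.5:
  ψ = 0.500: g = 0.0095, g' = -0.682 → ψ = 0.514
Converged at ψ = 0.514.

two-phase, V/F = 0.514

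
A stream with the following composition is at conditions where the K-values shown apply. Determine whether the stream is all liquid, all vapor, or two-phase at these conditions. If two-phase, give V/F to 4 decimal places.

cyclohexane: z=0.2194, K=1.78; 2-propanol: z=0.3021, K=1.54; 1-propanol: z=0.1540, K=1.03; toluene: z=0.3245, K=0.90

ΣzᵢKᵢ = 1.3064; Σzᵢ/Kᵢ = 0.8295.
Since Σzᵢ/Kᵢ < 1 the mixture is above its dew point — single vapor phase.

all vapor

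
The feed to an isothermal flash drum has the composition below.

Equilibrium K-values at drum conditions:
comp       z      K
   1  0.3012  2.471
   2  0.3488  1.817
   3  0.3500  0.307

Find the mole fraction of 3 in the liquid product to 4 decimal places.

Rachford–Rice: g(ψ) = Σ zᵢ(Kᵢ−1)/(1+ψ(Kᵢ−1)) = 0.
Feasibility: ΣzᵢKᵢ = 1.4855, Σzᵢ/Kᵢ = 1.4539 — both > 1, two phases present.
Newton iteration, ψ⁰ = 0.5:
  ψ = 0.5000: g = 0.08646, g' = -0.7273 → ψ = 0.6189
  ψ = 0.6189: g = -0.00349, g' = -0.7966 → ψ = 0.6145
Converged at ψ = 0.6145.
Compositions from xᵢ = zᵢ/(1+ψ(Kᵢ−1)), yᵢ = Kᵢxᵢ:
  1: x = 0.1582, y = 0.3909
  2: x = 0.2322, y = 0.4219
  3: x = 0.6096, y = 0.1871

x_3 = 0.6096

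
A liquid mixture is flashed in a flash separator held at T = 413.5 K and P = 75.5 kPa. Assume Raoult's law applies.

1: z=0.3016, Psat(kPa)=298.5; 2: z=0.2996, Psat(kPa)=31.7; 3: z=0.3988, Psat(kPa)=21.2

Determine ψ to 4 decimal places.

ψ = 0.2200

Raoult's law: Kᵢ = Pᵢˢᵃᵗ/P = Pᵢˢᵃᵗ/75.5.
  K_1 = 298.5/75.5 = 3.953642, K_2 = 31.7/75.5 = 0.419868, K_3 = 21.2/75.5 = 0.280795
Let ψ = V/F and solve Σ zᵢ(Kᵢ−1)/(1+ψ(Kᵢ−1)) = 0.
Feasibility: ΣzᵢKᵢ = 1.4302, Σzᵢ/Kᵢ = 2.2101 — both > 1, two phases present.
Newton–Raphson from ψ = 0.69:
  ψ = 0.6900: g = -0.56597, g' = -1.3783 → ψ = 0.2794
  ψ = 0.2794: g = -0.07830, g' = -1.2565 → ψ = 0.2171
  ψ = 0.2171: g = 0.00408, g' = -1.3986 → ψ = 0.2200
Converged at ψ = 0.2200.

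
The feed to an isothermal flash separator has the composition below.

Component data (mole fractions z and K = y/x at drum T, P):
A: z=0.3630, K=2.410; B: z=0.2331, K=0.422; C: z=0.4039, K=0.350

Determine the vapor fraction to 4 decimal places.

ψ = 0.1301

Material balance + equilibrium reduce to Σ zᵢ(Kᵢ−1)/(1+ψ(Kᵢ−1)) = 0.
Check two-phase: ΣzᵢKᵢ = 1.1146 > 1 and Σzᵢ/Kᵢ = 1.8570 > 1, so g(0) = 0.1146 > 0 and g(1) = -0.8570 < 0.
Newton–Raphson from ψ = 0.57:
  ψ = 0.5700: g = -0.33422, g' = -0.8257 → ψ = 0.1652
  ψ = 0.1652: g = -0.02795, g' = -0.7841 → ψ = 0.1296
  ψ = 0.1296: g = 0.00045, g' = -0.8104 → ψ = 0.1301
Converged at ψ = 0.1301.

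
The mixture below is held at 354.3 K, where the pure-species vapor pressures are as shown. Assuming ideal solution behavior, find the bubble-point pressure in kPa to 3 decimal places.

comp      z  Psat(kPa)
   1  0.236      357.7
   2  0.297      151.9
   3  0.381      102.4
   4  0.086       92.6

At the bubble point ψ → 0, so ΣzᵢKᵢ = 1 with Kᵢ = Pᵢˢᵃᵗ/P ⇒ P = ΣzᵢPᵢˢᵃᵗ.
P = 0.236·357.7 + 0.297·151.9 + 0.381·102.4 + 0.086·92.6 = 176.510 kPa

Pbub = 176.510 kPa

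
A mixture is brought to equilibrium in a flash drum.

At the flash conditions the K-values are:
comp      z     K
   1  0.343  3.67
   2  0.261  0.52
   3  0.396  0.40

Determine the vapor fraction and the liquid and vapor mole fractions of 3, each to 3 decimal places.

Let ψ = V/F and solve Σ zᵢ(Kᵢ−1)/(1+ψ(Kᵢ−1)) = 0.
g(0) = ΣzᵢKᵢ − 1 = 0.553 and g(1) = 1 − Σzᵢ/Kᵢ = -0.585, so a root lies in (0, 1).
Newton–Raphson from ψ = 0.67:
  ψ = 0.670: g = -0.2536, g' = -0.844 → ψ = 0.369
  ψ = 0.369: g = 0.0035, g' = -0.944 → ψ = 0.373
Converged at ψ = 0.373.
Compositions from xᵢ = zᵢ/(1+ψ(Kᵢ−1)), yᵢ = Kᵢxᵢ:
  1: x = 0.172, y = 0.631
  2: x = 0.318, y = 0.165
  3: x = 0.510, y = 0.204

ψ = 0.373, x_3 = 0.510, y_3 = 0.204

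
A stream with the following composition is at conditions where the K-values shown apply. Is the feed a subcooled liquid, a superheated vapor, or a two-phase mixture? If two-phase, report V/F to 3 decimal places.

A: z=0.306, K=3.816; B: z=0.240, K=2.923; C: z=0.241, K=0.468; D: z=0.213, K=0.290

ΣzᵢKᵢ = 2.044; Σzᵢ/Kᵢ = 1.412.
Both exceed 1, so a two-phase solution exists.
Material balance + equilibrium reduce to Σ zᵢ(Kᵢ−1)/(1+ψ(Kᵢ−1)) = 0.
Newton iteration, ψ⁰ = 0.5:
  ψ = 0.500: g = 0.1840, g' = -1.034 → ψ = 0.678
  ψ = 0.678: g = 0.0044, g' = -1.020 → ψ = 0.682
Converged at ψ = 0.682.

two-phase, V/F = 0.682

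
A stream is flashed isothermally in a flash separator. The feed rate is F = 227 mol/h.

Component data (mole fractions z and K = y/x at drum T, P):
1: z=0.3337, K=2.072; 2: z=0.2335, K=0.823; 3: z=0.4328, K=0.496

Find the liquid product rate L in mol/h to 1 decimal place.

Rachford–Rice: g(V/F) = Σ zᵢ(Kᵢ−1)/(1+V/F(Kᵢ−1)) = 0.
Check two-phase: ΣzᵢKᵢ = 1.0983 > 1 and Σzᵢ/Kᵢ = 1.3174 > 1, so g(0) = 0.0983 > 0 and g(1) = -0.3174 < 0.
Newton–Raphson from V/F = 0.5:
  V/F = 0.5000: g = -0.10407, g' = -0.3678 → V/F = 0.2171
  V/F = 0.2171: g = 0.00228, g' = -0.3989 → V/F = 0.2228
Converged at V/F = 0.2228.
Then V = V/F·F = 0.2228·227 = 50.6 mol/h and L = F − V = 176.4 mol/h.

L = 176.4 mol/h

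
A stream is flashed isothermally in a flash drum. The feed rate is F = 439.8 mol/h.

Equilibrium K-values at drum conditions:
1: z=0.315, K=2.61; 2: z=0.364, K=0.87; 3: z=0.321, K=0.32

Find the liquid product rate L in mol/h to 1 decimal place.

Rachford–Rice: g(β) = Σ zᵢ(Kᵢ−1)/(1+β(Kᵢ−1)) = 0.
g(0) = ΣzᵢKᵢ − 1 = 0.242 and g(1) = 1 − Σzᵢ/Kᵢ = -0.542, so a root lies in (0, 1).
Newton iteration, β⁰ = 0.5:
  β = 0.500: g = -0.1004, g' = -0.598 → β = 0.332
  β = 0.332: g = -0.0011, g' = -0.601 → β = 0.331
Converged at β = 0.331.
Then V = β·F = 0.3305·439.8 = 145.4 mol/h and L = F − V = 294.4 mol/h.

L = 294.4 mol/h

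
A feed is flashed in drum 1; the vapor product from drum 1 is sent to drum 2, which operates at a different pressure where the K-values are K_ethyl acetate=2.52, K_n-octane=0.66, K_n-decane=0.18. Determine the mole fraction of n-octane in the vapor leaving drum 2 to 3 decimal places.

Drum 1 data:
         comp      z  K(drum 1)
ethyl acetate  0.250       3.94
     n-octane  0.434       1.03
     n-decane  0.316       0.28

y_n-octane (drum 2) = 0.353

Drum 1:
Material balance + equilibrium reduce to Σ zᵢ(Kᵢ−1)/(1+ψ₁(Kᵢ−1)) = 0.
Feasibility: ΣzᵢKᵢ = 1.520, Σzᵢ/Kᵢ = 1.613 — both > 1, two phases present.
Iterate (Newton) starting at ψ₁ = 0.61:
  ψ₁ = 0.610: g = -0.1298, g' = -0.798 → ψ₁ = 0.447
  ψ₁ = 0.447: g = -0.0053, g' = -0.760 → ψ₁ = 0.440
Converged at ψ₁ = 0.440.
Drum-1 compositions:
  ethyl acetate: x = 0.109, y = 0.429
  n-octane: x = 0.428, y = 0.441
  n-decane: x = 0.463, y = 0.130
Drum-2 feed = drum-1 vapor: z₂ = (0.4292, 0.4412, 0.1296).
Drum 2:
Newton–Raphson from ψ₂ = 0.51:
  ψ₂ = 0.510: g = 0.0035, g' = -0.647 → ψ₂ = 0.515
Converged at ψ₂ = 0.515.
  ethyl acetate: x = 0.241, y = 0.607
  n-octane: x = 0.535, y = 0.353
  n-decane: x = 0.224, y = 0.040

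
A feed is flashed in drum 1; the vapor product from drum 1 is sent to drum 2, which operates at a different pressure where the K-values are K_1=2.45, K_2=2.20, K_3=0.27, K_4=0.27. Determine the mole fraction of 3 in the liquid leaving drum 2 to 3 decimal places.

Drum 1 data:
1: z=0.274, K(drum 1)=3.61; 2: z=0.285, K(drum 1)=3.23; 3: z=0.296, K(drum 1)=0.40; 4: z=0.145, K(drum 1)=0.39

x_3 (drum 2) = 0.434

Drum 1:
Newton iteration, ψ₁⁰ = 0.5:
  ψ₁ = 0.500: g = 0.2298, g' = -0.997 → ψ₁ = 0.730
  ψ₁ = 0.730: g = 0.0122, g' = -0.939 → ψ₁ = 0.743
Converged at ψ₁ = 0.743.
Drum-1 compositions:
  1: x = 0.093, y = 0.336
  2: x = 0.107, y = 0.346
  3: x = 0.534, y = 0.214
  4: x = 0.265, y = 0.103
Drum-2 feed = drum-1 vapor: z₂ = (0.3364, 0.3464, 0.2137, 0.1035).
Drum 2:
Rachford–Rice: g(ψ₂) = Σ zᵢ(Kᵢ−1)/(1+ψ₂(Kᵢ−1)) = 0.
g(0) = ΣzᵢKᵢ − 1 = 0.672 and g(1) = 1 − Σzᵢ/Kᵢ = -0.469, so a root lies in (0, 1).
Iterate (Newton) starting at ψ₂ = 0.58:
  ψ₂ = 0.580: g = 0.1085, g' = -0.890 → ψ₂ = 0.702
  ψ₂ = 0.702: g = -0.0074, g' = -1.032 → ψ₂ = 0.695
Converged at ψ₂ = 0.695.
  1: x = 0.168, y = 0.411
  2: x = 0.189, y = 0.416
  3: x = 0.434, y = 0.117
  4: x = 0.210, y = 0.057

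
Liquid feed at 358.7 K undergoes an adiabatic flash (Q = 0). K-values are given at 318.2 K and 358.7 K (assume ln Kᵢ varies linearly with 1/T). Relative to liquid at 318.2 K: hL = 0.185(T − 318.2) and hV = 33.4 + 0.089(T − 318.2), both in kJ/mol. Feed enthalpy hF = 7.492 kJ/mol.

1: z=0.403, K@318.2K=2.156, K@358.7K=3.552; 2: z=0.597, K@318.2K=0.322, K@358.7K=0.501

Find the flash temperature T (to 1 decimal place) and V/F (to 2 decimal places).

Adiabatic flash: solve Rachford–Rice at each trial T, then check hF = ψ·hV(T) + (1−ψ)·hL(T).
  T = 318.2 K: K = (2.156, 0.322), RR gives ψ = 0.078, H_out = 2.604 kJ/mol
  T = 358.7 K: K = (3.552, 0.501), RR gives ψ = 0.574, H_out = 24.423 kJ/mol
  T = 338.4 K: K = (2.807, 0.407), RR gives ψ = 0.349, H_out = 14.717 kJ/mol
  T = 328.3 K: K = (2.470, 0.363), RR gives ψ = 0.227, H_out = 9.224 kJ/mol
  T = 323.2 K: K = (2.309, 0.342), RR gives ψ = 0.156, H_out = 6.073 kJ/mol
  T = 325.8 K: K = (2.390, 0.353), RR gives ψ = 0.193, H_out = 7.720 kJ/mol
  T = 324.5 K: K = (2.349, 0.347), RR gives ψ = 0.175, H_out = 6.908 kJ/mol
Linear interpolation between T = 324.5 (H_out = 6.908) and T = 325.8 (H_out = 7.720) on hF = 7.492 gives T ≈ 325.4 K, at which ψ = 0.19.

T = 325.4 K, V/F = 0.19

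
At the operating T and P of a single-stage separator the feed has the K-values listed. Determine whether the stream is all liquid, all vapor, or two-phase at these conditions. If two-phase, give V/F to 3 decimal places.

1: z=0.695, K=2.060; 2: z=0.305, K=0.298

two-phase, V/F = 0.702

ΣzᵢKᵢ = 1.523; Σzᵢ/Kᵢ = 1.361.
Both exceed 1, so a two-phase solution exists.
Rachford–Rice: g(ψ) = Σ zᵢ(Kᵢ−1)/(1+ψ(Kᵢ−1)) = 0.
Binary case is linear: z₁(K₁−1)(1+ψ(K₂−1)) + z₂(K₂−1)(1+ψ(K₁−1)) = 0
⇒ ψ = [z₁(K₁−1)+z₂(K₂−1)] / [−(K₁−1)(K₂−1)] = 0.5226/0.7441 = 0.702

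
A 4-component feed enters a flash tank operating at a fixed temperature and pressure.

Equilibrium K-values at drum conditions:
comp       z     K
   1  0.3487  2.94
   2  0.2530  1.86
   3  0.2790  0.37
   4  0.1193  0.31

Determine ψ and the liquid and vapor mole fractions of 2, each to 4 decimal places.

Rachford–Rice: g(ψ) = Σ zᵢ(Kᵢ−1)/(1+ψ(Kᵢ−1)) = 0.
Check two-phase: ΣzᵢKᵢ = 1.6360 > 1 and Σzᵢ/Kᵢ = 1.3935 > 1, so g(0) = 0.6360 > 0 and g(1) = -0.3935 < 0.
Iterate (Newton) starting at ψ = 0.5:
  ψ = 0.5000: g = 0.11327, g' = -0.7981 → ψ = 0.6419
  ψ = 0.6419: g = -0.00143, g' = -0.8332 → ψ = 0.6402
Converged at ψ = 0.6402.
Compositions from xᵢ = zᵢ/(1+ψ(Kᵢ−1)), yᵢ = Kᵢxᵢ:
  1: x = 0.1555, y = 0.4573
  2: x = 0.1632, y = 0.3035
  3: x = 0.4676, y = 0.1730
  4: x = 0.2137, y = 0.0662

ψ = 0.6402, x_2 = 0.1632, y_2 = 0.3035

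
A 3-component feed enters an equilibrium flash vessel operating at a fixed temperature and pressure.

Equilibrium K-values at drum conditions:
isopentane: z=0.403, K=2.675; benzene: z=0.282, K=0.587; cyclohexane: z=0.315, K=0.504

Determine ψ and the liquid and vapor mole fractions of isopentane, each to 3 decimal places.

ψ = 0.524, x_isopentane = 0.215, y_isopentane = 0.574

Newton iteration, ψ⁰ = 0.5:
  ψ = 0.500: g = 0.0128, g' = -0.548 → ψ = 0.523
  ψ = 0.523: g = 0.0001, g' = -0.541 → ψ = 0.524
Converged at ψ = 0.524.
Compositions from xᵢ = zᵢ/(1+ψ(Kᵢ−1)), yᵢ = Kᵢxᵢ:
  isopentane: x = 0.215, y = 0.574
  benzene: x = 0.360, y = 0.211
  cyclohexane: x = 0.425, y = 0.214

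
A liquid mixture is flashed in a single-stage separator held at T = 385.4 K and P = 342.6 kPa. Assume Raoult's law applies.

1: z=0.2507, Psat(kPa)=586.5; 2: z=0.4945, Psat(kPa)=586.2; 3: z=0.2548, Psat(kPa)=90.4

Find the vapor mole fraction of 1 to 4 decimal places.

y_1 = 0.2928

Raoult's law: Kᵢ = Pᵢˢᵃᵗ/P = Pᵢˢᵃᵗ/342.6.
  K_1 = 586.5/342.6 = 1.711909, K_2 = 586.2/342.6 = 1.711033, K_3 = 90.4/342.6 = 0.263865
Material balance + equilibrium reduce to Σ zᵢ(Kᵢ−1)/(1+V/F(Kᵢ−1)) = 0.
Check two-phase: ΣzᵢKᵢ = 1.3425 > 1 and Σzᵢ/Kᵢ = 1.4011 > 1, so g(0) = 0.3425 > 0 and g(1) = -0.4011 < 0.
Newton iteration, V/F⁰ = 0.5:
  V/F = 0.5000: g = 0.09420, g' = -0.5509 → V/F = 0.6710
  V/F = 0.6710: g = -0.01182, g' = -0.7119 → V/F = 0.6544
  V/F = 0.6544: g = -0.00019, g' = -0.6896 → V/F = 0.6541
Converged at V/F = 0.6541.
Compositions from xᵢ = zᵢ/(1+V/F(Kᵢ−1)), yᵢ = Kᵢxᵢ:
  1: x = 0.1710, y = 0.2928
  2: x = 0.3375, y = 0.5775
  3: x = 0.4914, y = 0.1297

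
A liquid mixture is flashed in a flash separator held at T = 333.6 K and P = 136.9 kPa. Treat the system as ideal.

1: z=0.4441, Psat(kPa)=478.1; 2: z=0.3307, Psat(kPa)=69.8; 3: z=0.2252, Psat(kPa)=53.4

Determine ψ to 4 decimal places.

Raoult's law: Kᵢ = Pᵢˢᵃᵗ/P = Pᵢˢᵃᵗ/136.9.
  K_1 = 478.1/136.9 = 3.492330, K_2 = 69.8/136.9 = 0.509861, K_3 = 53.4/136.9 = 0.390066
Newton iteration, ψ⁰ = 0.5:
  ψ = 0.5000: g = 0.08044, g' = -0.8596 → ψ = 0.5936
  ψ = 0.5936: g = 0.00252, g' = -0.8126 → ψ = 0.5967
Converged at ψ = 0.5967.

ψ = 0.5967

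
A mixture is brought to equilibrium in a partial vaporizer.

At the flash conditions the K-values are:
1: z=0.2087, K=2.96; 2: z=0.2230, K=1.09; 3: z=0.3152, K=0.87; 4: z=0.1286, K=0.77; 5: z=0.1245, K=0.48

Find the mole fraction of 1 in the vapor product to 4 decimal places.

Material balance + equilibrium reduce to Σ zᵢ(Kᵢ−1)/(1+ψ(Kᵢ−1)) = 0.
Check two-phase: ΣzᵢKᵢ = 1.2938 > 1 and Σzᵢ/Kᵢ = 1.0638 > 1, so g(0) = 0.2938 > 0 and g(1) = -0.0638 < 0.
Newton–Raphson from ψ = 0.31:
  ψ = 0.3100: g = 0.12225, g' = -0.3735 → ψ = 0.6373
  ψ = 0.6373: g = 0.02468, g' = -0.2511 → ψ = 0.7356
  ψ = 0.7356: g = 0.00058, g' = -0.2407 → ψ = 0.7381
Converged at ψ = 0.7381.
Compositions from xᵢ = zᵢ/(1+ψ(Kᵢ−1)), yᵢ = Kᵢxᵢ:
  1: x = 0.0853, y = 0.2525
  2: x = 0.2091, y = 0.2279
  3: x = 0.3487, y = 0.3033
  4: x = 0.1549, y = 0.1193
  5: x = 0.2020, y = 0.0970

y_1 = 0.2525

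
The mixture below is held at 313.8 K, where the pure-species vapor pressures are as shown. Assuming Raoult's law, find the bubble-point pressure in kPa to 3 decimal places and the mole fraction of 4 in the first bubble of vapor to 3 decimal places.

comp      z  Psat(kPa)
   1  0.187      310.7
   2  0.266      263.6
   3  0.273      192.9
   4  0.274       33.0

Pbub = 189.922 kPa, y_4 = 0.048

At the bubble point ψ → 0, so ΣzᵢKᵢ = 1 with Kᵢ = Pᵢˢᵃᵗ/P ⇒ P = ΣzᵢPᵢˢᵃᵗ.
P = 0.187·310.7 + 0.266·263.6 + 0.273·192.9 + 0.274·33.0 = 189.922 kPa
yᵢ = zᵢPᵢˢᵃᵗ/P ⇒ y_4 = 0.274·33.0/189.922 = 0.048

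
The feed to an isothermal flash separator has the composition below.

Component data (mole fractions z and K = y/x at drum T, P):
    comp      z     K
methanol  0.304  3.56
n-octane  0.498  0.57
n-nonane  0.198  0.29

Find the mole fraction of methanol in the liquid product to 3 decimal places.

x_methanol = 0.168

Material balance + equilibrium reduce to Σ zᵢ(Kᵢ−1)/(1+ψ(Kᵢ−1)) = 0.
Feasibility: ΣzᵢKᵢ = 1.424, Σzᵢ/Kᵢ = 1.642 — both > 1, two phases present.
Newton–Raphson from ψ = 0.51:
  ψ = 0.510: g = -0.1571, g' = -0.771 → ψ = 0.306
  ψ = 0.306: g = 0.0100, g' = -0.911 → ψ = 0.317
Converged at ψ = 0.317.
Compositions from xᵢ = zᵢ/(1+ψ(Kᵢ−1)), yᵢ = Kᵢxᵢ:
  methanol: x = 0.168, y = 0.597
  n-octane: x = 0.577, y = 0.329
  n-nonane: x = 0.256, y = 0.074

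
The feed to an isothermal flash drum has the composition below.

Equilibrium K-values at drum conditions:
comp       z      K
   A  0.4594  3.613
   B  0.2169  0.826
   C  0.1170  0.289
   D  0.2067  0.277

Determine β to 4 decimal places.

Let β = V/F and solve Σ zᵢ(Kᵢ−1)/(1+β(Kᵢ−1)) = 0.
Check two-phase: ΣzᵢKᵢ = 1.9300 > 1 and Σzᵢ/Kᵢ = 1.5408 > 1, so g(0) = 0.9300 > 0 and g(1) = -0.5408 < 0.
Newton iteration, β⁰ = 0.5:
  β = 0.5000: g = 0.11598, g' = -1.0049 → β = 0.6154
  β = 0.6154: g = 0.00085, g' = -1.0071 → β = 0.6163
Converged at β = 0.6163.

β = 0.6163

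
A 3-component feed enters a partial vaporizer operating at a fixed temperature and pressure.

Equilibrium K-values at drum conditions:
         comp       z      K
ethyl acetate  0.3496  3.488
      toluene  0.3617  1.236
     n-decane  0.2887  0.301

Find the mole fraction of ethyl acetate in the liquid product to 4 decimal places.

Iterate (Newton) starting at ψ = 0.57:
  ψ = 0.5700: g = 0.09948, g' = -0.7755 → ψ = 0.6983
  ψ = 0.6983: g = -0.00317, g' = -0.8420 → ψ = 0.6945
Converged at ψ = 0.6945.
Compositions from xᵢ = zᵢ/(1+ψ(Kᵢ−1)), yᵢ = Kᵢxᵢ:
  ethyl acetate: x = 0.1282, y = 0.4470
  toluene: x = 0.3108, y = 0.3841
  n-decane: x = 0.5611, y = 0.1689

x_ethyl acetate = 0.1282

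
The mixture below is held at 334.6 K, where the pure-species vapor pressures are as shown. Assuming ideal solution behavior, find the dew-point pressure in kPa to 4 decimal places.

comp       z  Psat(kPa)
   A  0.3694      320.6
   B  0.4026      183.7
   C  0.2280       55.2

At the dew point ψ → 1, so Σzᵢ/Kᵢ = 1 with Kᵢ = Pᵢˢᵃᵗ/P ⇒ 1/P = Σzᵢ/Pᵢˢᵃᵗ.
1/P = 0.3694/320.6 + 0.4026/183.7 + 0.2280/55.2 = 0.0074743 ⇒ P = 133.7924 kPa

Pdew = 133.7924 kPa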